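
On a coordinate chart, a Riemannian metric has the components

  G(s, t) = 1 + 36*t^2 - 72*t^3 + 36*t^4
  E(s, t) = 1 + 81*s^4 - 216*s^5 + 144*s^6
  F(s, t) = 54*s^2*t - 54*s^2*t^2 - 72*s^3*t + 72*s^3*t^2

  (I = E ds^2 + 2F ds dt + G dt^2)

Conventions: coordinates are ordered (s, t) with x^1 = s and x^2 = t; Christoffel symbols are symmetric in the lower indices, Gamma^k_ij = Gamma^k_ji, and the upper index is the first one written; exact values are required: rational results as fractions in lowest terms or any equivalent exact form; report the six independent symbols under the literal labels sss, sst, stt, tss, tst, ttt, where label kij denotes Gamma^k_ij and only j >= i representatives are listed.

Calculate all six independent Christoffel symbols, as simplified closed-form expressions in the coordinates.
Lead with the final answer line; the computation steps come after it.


Answer: Gamma_sss = (432*s^5 - 540*s^4 + 162*s^3)/(144*s^6 - 216*s^5 + 81*s^4 + 36*t^4 - 72*t^3 + 36*t^2 + 1), Gamma_sst = 0, Gamma_stt = (144*s^3*t - 72*s^3 - 108*s^2*t + 54*s^2)/(144*s^6 - 216*s^5 + 81*s^4 + 36*t^4 - 72*t^3 + 36*t^2 + 1), Gamma_tss = (216*s^2*t^2 - 216*s^2*t - 108*s*t^2 + 108*s*t)/(144*s^6 - 216*s^5 + 81*s^4 + 36*t^4 - 72*t^3 + 36*t^2 + 1), Gamma_tst = 0, Gamma_ttt = (72*t^3 - 108*t^2 + 36*t)/(144*s^6 - 216*s^5 + 81*s^4 + 36*t^4 - 72*t^3 + 36*t^2 + 1)

E = 1 + 81*s^4 - 216*s^5 + 144*s^6; F = 54*s^2*t - 54*s^2*t^2 - 72*s^3*t + 72*s^3*t^2; G = 1 + 36*t^2 - 72*t^3 + 36*t^4
Gamma^k_ij = (1/2) g^{kl} (d_i g_jl + d_j g_il - d_l g_ij), with g^inv = (1/(EG-F^2)) [[G, -F], [-F, E]]
first partials: E_s = 324*s^3 - 1080*s^4 + 864*s^5, E_t = 0, F_s = 108*s*t - 108*s*t^2 - 216*s^2*t + 216*s^2*t^2, F_t = 54*s^2 - 108*s^2*t - 72*s^3 + 144*s^3*t, G_s = 0, G_t = 72*t - 216*t^2 + 144*t^3
D = EG - F^2 = 1 + 36*t^2 - 72*t^3 + 36*t^4 + 81*s^4 - 216*s^5 + 144*s^6
expanded: Gamma^s_ss = (G E_s - 2F F_s + F E_t)/(2D), Gamma^s_st = (G E_t - F G_s)/(2D), Gamma^s_tt = (2G F_t - G G_s - F G_t)/(2D), Gamma^t_ss = (2E F_s - E E_t - F E_s)/(2D), Gamma^t_st = (E G_s - F E_t)/(2D), Gamma^t_tt = (E G_t - 2F F_t + F G_s)/(2D); substitute and cancel common factors


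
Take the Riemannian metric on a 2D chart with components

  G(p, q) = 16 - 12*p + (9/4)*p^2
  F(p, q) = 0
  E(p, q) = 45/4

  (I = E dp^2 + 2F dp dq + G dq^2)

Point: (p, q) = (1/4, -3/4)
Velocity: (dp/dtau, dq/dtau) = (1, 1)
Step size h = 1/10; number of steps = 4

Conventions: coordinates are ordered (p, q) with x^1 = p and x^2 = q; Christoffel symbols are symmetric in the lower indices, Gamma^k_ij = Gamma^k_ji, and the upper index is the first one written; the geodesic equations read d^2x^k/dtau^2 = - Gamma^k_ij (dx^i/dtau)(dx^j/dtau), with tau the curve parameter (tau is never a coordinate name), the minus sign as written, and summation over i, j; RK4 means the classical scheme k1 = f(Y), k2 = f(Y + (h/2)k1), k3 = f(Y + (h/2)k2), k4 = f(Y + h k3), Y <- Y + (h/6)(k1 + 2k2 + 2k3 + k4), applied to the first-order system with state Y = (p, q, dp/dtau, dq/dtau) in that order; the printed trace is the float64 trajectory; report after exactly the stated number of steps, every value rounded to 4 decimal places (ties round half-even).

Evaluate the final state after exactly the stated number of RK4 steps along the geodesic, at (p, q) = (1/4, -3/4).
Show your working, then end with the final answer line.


f(Y) = (dp/dtau, dq/dtau, -Gamma^p_ij Y'^i Y'^j, -Gamma^q_ij Y'^i Y'^j) with the Gammas evaluated at the stage position; h = 0.100000; intermediate values shown to 6 dp
step 0: p = 0.2500, q = -0.7500, dp/dtau = 1.0000, dq/dtau = 1.0000
step 1:
  k1: at (p, q) = (0.250000, -0.750000), (dp/dtau, dq/dtau) = (1.000000, 1.000000); Gamma_ppp = 0.000000, Gamma_ppq = 0.000000, Gamma_pqq = 0.483333, Gamma_qpp = 0.000000, Gamma_qpq = -0.413793, Gamma_qqq = 0.000000; k1 = (1.000000, 1.000000, -0.483333, 0.827586)
  k2: at (p, q) = (0.300000, -0.700000), (dp/dtau, dq/dtau) = (0.975833, 1.041379); Gamma_ppp = 0.000000, Gamma_ppq = 0.000000, Gamma_pqq = 0.473333, Gamma_qpp = 0.000000, Gamma_qpq = -0.422535, Gamma_qqq = 0.000000; k2 = (0.975833, 1.041379, -0.513316, 0.858771)
  k3: at (p, q) = (0.298792, -0.697931), (dp/dtau, dq/dtau) = (0.974334, 1.042939); Gamma_ppp = 0.000000, Gamma_ppq = 0.000000, Gamma_pqq = 0.473575, Gamma_qpp = 0.000000, Gamma_qpq = -0.422320, Gamma_qqq = 0.000000; k3 = (0.974334, 1.042939, -0.515117, 0.858298)
  k4: at (p, q) = (0.347433, -0.645706), (dp/dtau, dq/dtau) = (0.948488, 1.085830); Gamma_ppp = 0.000000, Gamma_ppq = 0.000000, Gamma_pqq = 0.463847, Gamma_qpp = 0.000000, Gamma_qpq = -0.431177, Gamma_qqq = 0.000000; k4 = (0.948488, 1.085830, -0.546887, 0.888136)
  Y <- Y + (h/6)(k1 + 2k2 + 2k3 + k4): p = 0.3475, q = -0.6458, dp/dtau = 0.9485, dq/dtau = 1.0858
step 2:
  k1: at (p, q) = (0.347480, -0.645759), (dp/dtau, dq/dtau) = (0.948549, 1.085831); Gamma_ppp = 0.000000, Gamma_ppq = 0.000000, Gamma_pqq = 0.463837, Gamma_qpp = 0.000000, Gamma_qpq = -0.431186, Gamma_qqq = 0.000000; k1 = (0.948549, 1.085831, -0.546878, 0.888211)
  k2: at (p, q) = (0.394908, -0.591467), (dp/dtau, dq/dtau) = (0.921205, 1.130242); Gamma_ppp = 0.000000, Gamma_ppq = 0.000000, Gamma_pqq = 0.454352, Gamma_qpp = 0.000000, Gamma_qpq = -0.440188, Gamma_qqq = 0.000000; k2 = (0.921205, 1.130242, -0.580410, 0.916632)
  k3: at (p, q) = (0.393541, -0.589247), (dp/dtau, dq/dtau) = (0.919528, 1.131663); Gamma_ppp = 0.000000, Gamma_ppq = 0.000000, Gamma_pqq = 0.454625, Gamma_qpp = 0.000000, Gamma_qpq = -0.439923, Gamma_qqq = 0.000000; k3 = (0.919528, 1.131663, -0.582220, 0.915563)
  k4: at (p, q) = (0.439433, -0.532593), (dp/dtau, dq/dtau) = (0.890326, 1.177387); Gamma_ppp = 0.000000, Gamma_ppq = 0.000000, Gamma_pqq = 0.445447, Gamma_qpp = 0.000000, Gamma_qpq = -0.448988, Gamma_qqq = 0.000000; k4 = (0.890326, 1.177387, -0.617496, 0.941311)
  Y <- Y + (h/6)(k1 + 2k2 + 2k3 + k4): p = 0.4395, q = -0.5326, dp/dtau = 0.8904, dq/dtau = 1.1774
step 3:
  k1: at (p, q) = (0.439486, -0.532642), (dp/dtau, dq/dtau) = (0.890388, 1.177396); Gamma_ppp = 0.000000, Gamma_ppq = 0.000000, Gamma_pqq = 0.445436, Gamma_qpp = 0.000000, Gamma_qpq = -0.448998, Gamma_qqq = 0.000000; k1 = (0.890388, 1.177396, -0.617491, 0.941405)
  k2: at (p, q) = (0.484005, -0.473772), (dp/dtau, dq/dtau) = (0.859513, 1.224466); Gamma_ppp = 0.000000, Gamma_ppq = 0.000000, Gamma_pqq = 0.436532, Gamma_qpp = 0.000000, Gamma_qpq = -0.458156, Gamma_qqq = 0.000000; k2 = (0.859513, 1.224466, -0.654501, 0.964369)
  k3: at (p, q) = (0.482462, -0.471418), (dp/dtau, dq/dtau) = (0.857663, 1.225615); Gamma_ppp = 0.000000, Gamma_ppq = 0.000000, Gamma_pqq = 0.436841, Gamma_qpp = 0.000000, Gamma_qpq = -0.457832, Gamma_qqq = 0.000000; k3 = (0.857663, 1.225615, -0.656193, 0.962514)
  k4: at (p, q) = (0.525252, -0.410080), (dp/dtau, dq/dtau) = (0.824769, 1.273648); Gamma_ppp = 0.000000, Gamma_ppq = 0.000000, Gamma_pqq = 0.428283, Gamma_qpp = 0.000000, Gamma_qpq = -0.466981, Gamma_qqq = 0.000000; k4 = (0.824769, 1.273648, -0.694751, 0.981094)
  Y <- Y + (h/6)(k1 + 2k2 + 2k3 + k4): p = 0.5253, q = -0.4101, dp/dtau = 0.8248, dq/dtau = 1.2737
step 4:
  k1: at (p, q) = (0.525311, -0.410122), (dp/dtau, dq/dtau) = (0.824827, 1.273667); Gamma_ppp = 0.000000, Gamma_ppq = 0.000000, Gamma_pqq = 0.428271, Gamma_qpp = 0.000000, Gamma_qpq = -0.466994, Gamma_qqq = 0.000000; k1 = (0.824827, 1.273667, -0.694754, 0.981206)
  k2: at (p, q) = (0.566553, -0.346438), (dp/dtau, dq/dtau) = (0.790090, 1.322728); Gamma_ppp = 0.000000, Gamma_ppq = 0.000000, Gamma_pqq = 0.420023, Gamma_qpp = 0.000000, Gamma_qpq = -0.476165, Gamma_qqq = 0.000000; k2 = (0.790090, 1.322728, -0.734875, 0.995254)
  k3: at (p, q) = (0.564816, -0.343985), (dp/dtau, dq/dtau) = (0.788084, 1.323430); Gamma_ppp = 0.000000, Gamma_ppq = 0.000000, Gamma_pqq = 0.420370, Gamma_qpp = 0.000000, Gamma_qpq = -0.475771, Gamma_qqq = 0.000000; k3 = (0.788084, 1.323430, -0.736265, 0.992433)
  k4: at (p, q) = (0.604120, -0.277779), (dp/dtau, dq/dtau) = (0.751201, 1.372911); Gamma_ppp = 0.000000, Gamma_ppq = 0.000000, Gamma_pqq = 0.412509, Gamma_qpp = 0.000000, Gamma_qpq = -0.484837, Gamma_qqq = 0.000000; k4 = (0.751201, 1.372911, -0.777532, 1.000057)
  Y <- Y + (h/6)(k1 + 2k2 + 2k3 + k4): p = 0.6042, q = -0.2778, dp/dtau = 0.7513, dq/dtau = 1.3729

Answer: p = 0.6042, q = -0.2778, dp/dtau = 0.7513, dq/dtau = 1.3729


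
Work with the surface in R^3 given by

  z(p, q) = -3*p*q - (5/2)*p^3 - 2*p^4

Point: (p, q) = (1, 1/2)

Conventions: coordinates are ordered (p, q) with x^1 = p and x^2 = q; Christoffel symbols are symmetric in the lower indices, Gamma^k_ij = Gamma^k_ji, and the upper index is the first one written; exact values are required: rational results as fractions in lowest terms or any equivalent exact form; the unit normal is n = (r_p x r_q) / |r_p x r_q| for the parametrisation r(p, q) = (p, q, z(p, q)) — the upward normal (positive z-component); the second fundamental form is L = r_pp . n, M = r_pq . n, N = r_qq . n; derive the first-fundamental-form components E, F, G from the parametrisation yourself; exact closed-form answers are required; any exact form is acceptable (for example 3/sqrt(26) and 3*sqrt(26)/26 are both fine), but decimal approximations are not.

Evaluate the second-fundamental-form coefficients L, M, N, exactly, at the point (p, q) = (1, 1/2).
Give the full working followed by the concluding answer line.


z_p = -17, z_q = -3, z_pp = -39, z_pq = -3, z_qq = 0
E = 290, F = 51, G = 10; answer radicand W^2 = 299
unnormalised second-form numerators: l = -39, m = -3, n = 0; L = l/sqrt(299), and similarly M = m/sqrt(W^2), N = n/sqrt(W^2)

Answer: L = -3*sqrt(299)/23, M = -3*sqrt(299)/299, N = 0


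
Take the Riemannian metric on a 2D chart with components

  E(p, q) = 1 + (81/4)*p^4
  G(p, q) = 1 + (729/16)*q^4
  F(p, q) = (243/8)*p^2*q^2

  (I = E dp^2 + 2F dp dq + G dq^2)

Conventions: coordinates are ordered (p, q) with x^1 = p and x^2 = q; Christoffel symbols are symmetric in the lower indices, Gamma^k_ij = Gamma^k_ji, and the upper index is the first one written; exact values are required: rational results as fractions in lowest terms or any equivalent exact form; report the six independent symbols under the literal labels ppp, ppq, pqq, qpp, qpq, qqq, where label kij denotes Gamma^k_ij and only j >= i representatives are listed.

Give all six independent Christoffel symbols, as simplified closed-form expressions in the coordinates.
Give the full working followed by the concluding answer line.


E = 1 + (81/4)*p^4; F = (243/8)*p^2*q^2; G = 1 + (729/16)*q^4
Gamma^k_ij = (1/2) g^{kl} (d_i g_jl + d_j g_il - d_l g_ij), with g^inv = (1/(EG-F^2)) [[G, -F], [-F, E]]
first partials: E_p = 81*p^3, E_q = 0, F_p = (243/4)*p*q^2, F_q = (243/4)*p^2*q, G_p = 0, G_q = (729/4)*q^3
D = EG - F^2 = 1 + (729/16)*q^4 + (81/4)*p^4
expanded: Gamma^p_pp = (G E_p - 2F F_p + F E_q)/(2D), Gamma^p_pq = (G E_q - F G_p)/(2D), Gamma^p_qq = (2G F_q - G G_p - F G_q)/(2D), Gamma^q_pp = (2E F_p - E E_q - F E_p)/(2D), Gamma^q_pq = (E G_p - F E_q)/(2D), Gamma^q_qq = (E G_q - 2F F_q + F G_p)/(2D); substitute and cancel common factors

Answer: Gamma_ppp = 648*p^3/(324*p^4 + 729*q^4 + 16), Gamma_ppq = 0, Gamma_pqq = 972*p^2*q/(324*p^4 + 729*q^4 + 16), Gamma_qpp = 972*p*q^2/(324*p^4 + 729*q^4 + 16), Gamma_qpq = 0, Gamma_qqq = 1458*q^3/(324*p^4 + 729*q^4 + 16)


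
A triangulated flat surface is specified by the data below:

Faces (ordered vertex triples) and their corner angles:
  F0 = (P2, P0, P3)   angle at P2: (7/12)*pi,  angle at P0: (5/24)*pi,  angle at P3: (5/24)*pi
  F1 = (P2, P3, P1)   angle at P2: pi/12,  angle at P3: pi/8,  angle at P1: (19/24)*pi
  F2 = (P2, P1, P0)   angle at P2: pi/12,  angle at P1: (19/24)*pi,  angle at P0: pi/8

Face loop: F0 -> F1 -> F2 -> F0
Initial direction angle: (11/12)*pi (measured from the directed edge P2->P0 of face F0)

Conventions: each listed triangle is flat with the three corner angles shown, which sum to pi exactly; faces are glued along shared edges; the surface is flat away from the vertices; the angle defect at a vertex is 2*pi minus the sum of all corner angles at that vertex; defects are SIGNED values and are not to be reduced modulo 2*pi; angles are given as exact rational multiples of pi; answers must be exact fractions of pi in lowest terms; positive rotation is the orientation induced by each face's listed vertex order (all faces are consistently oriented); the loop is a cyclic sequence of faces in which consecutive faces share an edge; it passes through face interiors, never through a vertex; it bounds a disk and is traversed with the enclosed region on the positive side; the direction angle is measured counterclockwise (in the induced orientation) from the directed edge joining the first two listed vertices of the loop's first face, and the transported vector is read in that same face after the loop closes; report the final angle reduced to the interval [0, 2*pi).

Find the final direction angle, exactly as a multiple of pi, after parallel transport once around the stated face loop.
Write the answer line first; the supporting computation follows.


Answer: final direction angle = pi/6

enclosed vertex P2: corner angles sum to (3/4)*pi, defect = 2*pi - (3/4)*pi = (5/4)*pi
by Gauss-Bonnet the loop rotates the vector by the enclosed defect sum (positive orientation, mod 2*pi)
final angle = (11/12)*pi + (5/4)*pi = pi/6 (mod 2*pi)


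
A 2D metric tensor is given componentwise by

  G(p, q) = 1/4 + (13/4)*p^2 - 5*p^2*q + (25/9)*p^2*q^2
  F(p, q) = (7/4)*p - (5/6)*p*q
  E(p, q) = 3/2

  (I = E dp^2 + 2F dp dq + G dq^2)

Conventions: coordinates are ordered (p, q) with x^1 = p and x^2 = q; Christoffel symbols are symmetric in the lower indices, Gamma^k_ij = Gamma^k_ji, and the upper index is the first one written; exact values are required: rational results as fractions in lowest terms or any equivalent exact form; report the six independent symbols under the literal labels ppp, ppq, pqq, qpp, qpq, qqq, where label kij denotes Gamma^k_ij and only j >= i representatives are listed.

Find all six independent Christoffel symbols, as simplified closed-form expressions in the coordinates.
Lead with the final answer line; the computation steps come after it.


Answer: Gamma_ppp = (-100*p*q^2 + 420*p*q - 441*p)/(500*p^2*q^2 - 660*p^2*q + 261*p^2 + 54), Gamma_ppq = (1000*p^2*q^3 - 3900*p^2*q^2 + 4950*p^2*q - 2457*p^2)/(1500*p^2*q^2 - 1980*p^2*q + 783*p^2 + 162), Gamma_pqq = (-10000*p^3*q^4 + 36000*p^3*q^3 - 55800*p^3*q^2 + 38520*p^3*q - 11529*p^3 - 900*p*q^2 + 1620*p*q - 1323*p)/(4500*p^2*q^2 - 5940*p^2*q + 2349*p^2 + 486), Gamma_qpp = (378 - 180*q)/(500*p^2*q^2 - 660*p^2*q + 261*p^2 + 54), Gamma_qpq = (600*p*q^2 - 1080*p*q + 702*p)/(500*p^2*q^2 - 660*p^2*q + 261*p^2 + 54), Gamma_qqq = (-1000*p^2*q^3 + 3900*p^2*q^2 - 3450*p^2*q + 1467*p^2)/(1500*p^2*q^2 - 1980*p^2*q + 783*p^2 + 162)

E = 3/2; F = (7/4)*p - (5/6)*p*q; G = 1/4 + (13/4)*p^2 - 5*p^2*q + (25/9)*p^2*q^2
Gamma^k_ij = (1/2) g^{kl} (d_i g_jl + d_j g_il - d_l g_ij), with g^inv = (1/(EG-F^2)) [[G, -F], [-F, E]]
first partials: E_p = 0, E_q = 0, F_p = 7/4 - (5/6)*q, F_q = -(5/6)*p, G_p = (13/2)*p - 10*p*q + (50/9)*p*q^2, G_q = -5*p^2 + (50/9)*p^2*q
D = EG - F^2 = 3/8 + (29/16)*p^2 - (55/12)*p^2*q + (125/36)*p^2*q^2
expanded: Gamma^p_pp = (G E_p - 2F F_p + F E_q)/(2D), Gamma^p_pq = (G E_q - F G_p)/(2D), Gamma^p_qq = (2G F_q - G G_p - F G_q)/(2D), Gamma^q_pp = (2E F_p - E E_q - F E_p)/(2D), Gamma^q_pq = (E G_p - F E_q)/(2D), Gamma^q_qq = (E G_q - 2F F_q + F G_p)/(2D); substitute and cancel common factors


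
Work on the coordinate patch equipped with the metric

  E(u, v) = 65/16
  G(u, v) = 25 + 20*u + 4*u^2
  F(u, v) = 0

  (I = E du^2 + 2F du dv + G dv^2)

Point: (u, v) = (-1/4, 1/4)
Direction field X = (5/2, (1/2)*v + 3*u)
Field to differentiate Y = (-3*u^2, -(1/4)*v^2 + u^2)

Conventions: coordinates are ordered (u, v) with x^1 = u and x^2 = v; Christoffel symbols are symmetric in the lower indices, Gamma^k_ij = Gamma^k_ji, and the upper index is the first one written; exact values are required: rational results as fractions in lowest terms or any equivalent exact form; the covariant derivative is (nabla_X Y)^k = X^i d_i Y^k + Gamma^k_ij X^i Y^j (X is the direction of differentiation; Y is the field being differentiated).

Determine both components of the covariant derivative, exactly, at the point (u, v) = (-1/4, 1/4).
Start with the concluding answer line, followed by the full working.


Answer: (nabla_X Y)^u = 1587/416, (nabla_X Y)^v = -205/192

E = 65/16, F = 0, G = 81/4 at the point
E_u = 0, E_v = 0, F_u = 0, F_v = 0, G_u = 18, G_v = 0
EG - F^2 = 5265/64;  g^inv = (64/5265) * [[81/4, 0], [0, 65/16]]
first-kind symbols [ij,l] = (1/2)(d_i g_jl + d_j g_il - d_l g_ij): [uu,u] = E_u/2 = 0, [uu,v] = F_u - E_v/2 = 0, [uv,u] = E_v/2 = 0, [uv,v] = G_u/2 = 9, [vv,u] = F_v - G_u/2 = -9, [vv,v] = G_v/2 = 0
Gamma^u_ij = (G*[ij,u] - F*[ij,v])/(EG - F^2), Gamma^v_ij = (E*[ij,v] - F*[ij,u])/(EG - F^2)
Gamma_uuu = 0, Gamma_uuv = 0, Gamma_uvv = -144/65, Gamma_vuu = 0, Gamma_vuv = 4/9, Gamma_vvv = 0
X = (5/2, -5/8), Y = (-3/16, 3/64) at the point


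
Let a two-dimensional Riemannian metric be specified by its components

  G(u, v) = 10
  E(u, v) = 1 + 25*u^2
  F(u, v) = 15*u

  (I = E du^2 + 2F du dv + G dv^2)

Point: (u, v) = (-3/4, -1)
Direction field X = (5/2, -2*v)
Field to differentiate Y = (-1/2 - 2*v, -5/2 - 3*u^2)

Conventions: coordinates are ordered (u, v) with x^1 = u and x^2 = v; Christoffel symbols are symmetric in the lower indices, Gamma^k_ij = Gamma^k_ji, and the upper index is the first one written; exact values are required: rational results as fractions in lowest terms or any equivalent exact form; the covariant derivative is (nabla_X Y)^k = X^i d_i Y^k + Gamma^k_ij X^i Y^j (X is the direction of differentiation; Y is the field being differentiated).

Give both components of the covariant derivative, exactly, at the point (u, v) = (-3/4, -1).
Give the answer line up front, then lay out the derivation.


Answer: (nabla_X Y)^u = -533/77, (nabla_X Y)^v = 4185/308

E = 241/16, F = -45/4, G = 10 at the point
E_u = -75/2, E_v = 0, F_u = 15, F_v = 0, G_u = 0, G_v = 0
EG - F^2 = 385/16;  g^inv = (16/385) * [[10, 45/4], [45/4, 241/16]]
first-kind symbols [ij,l] = (1/2)(d_i g_jl + d_j g_il - d_l g_ij): [uu,u] = E_u/2 = -75/4, [uu,v] = F_u - E_v/2 = 15, [uv,u] = E_v/2 = 0, [uv,v] = G_u/2 = 0, [vv,u] = F_v - G_u/2 = 0, [vv,v] = G_v/2 = 0
Gamma^u_ij = (G*[ij,u] - F*[ij,v])/(EG - F^2), Gamma^v_ij = (E*[ij,v] - F*[ij,u])/(EG - F^2)
Gamma_uuu = -60/77, Gamma_uuv = 0, Gamma_uvv = 0, Gamma_vuu = 48/77, Gamma_vuv = 0, Gamma_vvv = 0
X = (5/2, 2), Y = (3/2, -67/16) at the point


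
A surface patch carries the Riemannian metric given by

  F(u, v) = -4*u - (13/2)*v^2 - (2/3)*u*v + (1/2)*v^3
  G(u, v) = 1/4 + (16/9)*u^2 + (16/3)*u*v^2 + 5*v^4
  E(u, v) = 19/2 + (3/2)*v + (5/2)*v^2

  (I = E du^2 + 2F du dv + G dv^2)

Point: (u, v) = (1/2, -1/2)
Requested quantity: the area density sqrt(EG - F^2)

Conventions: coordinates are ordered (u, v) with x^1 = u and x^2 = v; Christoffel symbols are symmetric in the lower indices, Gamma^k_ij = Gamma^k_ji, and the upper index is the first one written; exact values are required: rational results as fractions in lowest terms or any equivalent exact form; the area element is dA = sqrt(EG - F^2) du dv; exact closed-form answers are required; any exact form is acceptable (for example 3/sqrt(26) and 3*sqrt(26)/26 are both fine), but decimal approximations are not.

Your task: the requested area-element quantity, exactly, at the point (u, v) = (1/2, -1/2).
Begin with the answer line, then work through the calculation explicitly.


Answer: sqrt(EG - F^2) = sqrt(7589)/48

E = 75/8, F = -169/48, G = 241/144; EG - F^2 = 7589/2304


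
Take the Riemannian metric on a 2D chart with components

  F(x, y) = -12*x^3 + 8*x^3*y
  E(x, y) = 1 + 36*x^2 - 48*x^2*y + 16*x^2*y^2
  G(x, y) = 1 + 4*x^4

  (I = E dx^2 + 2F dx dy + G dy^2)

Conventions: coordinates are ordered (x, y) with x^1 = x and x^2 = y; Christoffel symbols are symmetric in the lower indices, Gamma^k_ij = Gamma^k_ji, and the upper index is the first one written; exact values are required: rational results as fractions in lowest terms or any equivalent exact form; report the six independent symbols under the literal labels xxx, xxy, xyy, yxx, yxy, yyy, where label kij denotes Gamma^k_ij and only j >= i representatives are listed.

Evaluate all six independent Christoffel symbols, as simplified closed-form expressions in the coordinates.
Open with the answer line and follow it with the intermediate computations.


Answer: Gamma_xxx = (16*x*y^2 - 48*x*y + 36*x)/(4*x^4 + 16*x^2*y^2 - 48*x^2*y + 36*x^2 + 1), Gamma_xxy = (16*x^2*y - 24*x^2)/(4*x^4 + 16*x^2*y^2 - 48*x^2*y + 36*x^2 + 1), Gamma_xyy = 0, Gamma_yxx = (8*x^2*y - 12*x^2)/(4*x^4 + 16*x^2*y^2 - 48*x^2*y + 36*x^2 + 1), Gamma_yxy = 8*x^3/(4*x^4 + 16*x^2*y^2 - 48*x^2*y + 36*x^2 + 1), Gamma_yyy = 0

E = 1 + 36*x^2 - 48*x^2*y + 16*x^2*y^2; F = -12*x^3 + 8*x^3*y; G = 1 + 4*x^4
Gamma^k_ij = (1/2) g^{kl} (d_i g_jl + d_j g_il - d_l g_ij), with g^inv = (1/(EG-F^2)) [[G, -F], [-F, E]]
first partials: E_x = 72*x - 96*x*y + 32*x*y^2, E_y = -48*x^2 + 32*x^2*y, F_x = -36*x^2 + 24*x^2*y, F_y = 8*x^3, G_x = 16*x^3, G_y = 0
D = EG - F^2 = 1 + 36*x^2 - 48*x^2*y + 16*x^2*y^2 + 4*x^4
expanded: Gamma^x_xx = (G E_x - 2F F_x + F E_y)/(2D), Gamma^x_xy = (G E_y - F G_x)/(2D), Gamma^x_yy = (2G F_y - G G_x - F G_y)/(2D), Gamma^y_xx = (2E F_x - E E_y - F E_x)/(2D), Gamma^y_xy = (E G_x - F E_y)/(2D), Gamma^y_yy = (E G_y - 2F F_y + F G_x)/(2D); substitute and cancel common factors


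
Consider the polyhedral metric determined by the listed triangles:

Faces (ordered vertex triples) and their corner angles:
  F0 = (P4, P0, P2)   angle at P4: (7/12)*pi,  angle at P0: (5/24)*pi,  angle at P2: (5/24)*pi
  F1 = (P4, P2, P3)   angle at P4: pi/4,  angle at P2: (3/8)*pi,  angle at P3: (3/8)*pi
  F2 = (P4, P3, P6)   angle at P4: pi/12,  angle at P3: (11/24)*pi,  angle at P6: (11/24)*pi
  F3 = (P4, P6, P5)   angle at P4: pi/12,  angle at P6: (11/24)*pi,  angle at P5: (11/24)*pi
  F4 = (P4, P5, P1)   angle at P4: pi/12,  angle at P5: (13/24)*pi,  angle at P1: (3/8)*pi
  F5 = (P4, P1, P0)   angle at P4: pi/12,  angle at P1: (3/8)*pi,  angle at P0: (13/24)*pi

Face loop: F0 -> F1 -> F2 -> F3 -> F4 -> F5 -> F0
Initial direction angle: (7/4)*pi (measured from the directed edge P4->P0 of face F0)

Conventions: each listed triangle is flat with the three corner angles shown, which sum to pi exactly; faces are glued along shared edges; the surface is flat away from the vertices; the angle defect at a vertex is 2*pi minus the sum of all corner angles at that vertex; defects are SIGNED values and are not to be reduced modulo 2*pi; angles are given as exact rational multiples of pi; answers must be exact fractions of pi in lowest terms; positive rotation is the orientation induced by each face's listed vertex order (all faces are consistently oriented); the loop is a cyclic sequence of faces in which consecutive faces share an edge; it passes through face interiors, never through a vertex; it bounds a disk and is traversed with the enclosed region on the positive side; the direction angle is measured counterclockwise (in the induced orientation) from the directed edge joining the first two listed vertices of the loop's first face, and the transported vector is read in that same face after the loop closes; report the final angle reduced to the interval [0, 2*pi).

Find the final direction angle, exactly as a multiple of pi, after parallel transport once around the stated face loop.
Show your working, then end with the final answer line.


enclosed vertex P4: corner angles sum to (7/6)*pi, defect = 2*pi - (7/6)*pi = (5/6)*pi
holonomy = initial angle + sum of enclosed defects (mod 2*pi), positive in the induced orientation
final angle = (7/4)*pi + (5/6)*pi = (7/12)*pi (mod 2*pi)

Answer: final direction angle = (7/12)*pi


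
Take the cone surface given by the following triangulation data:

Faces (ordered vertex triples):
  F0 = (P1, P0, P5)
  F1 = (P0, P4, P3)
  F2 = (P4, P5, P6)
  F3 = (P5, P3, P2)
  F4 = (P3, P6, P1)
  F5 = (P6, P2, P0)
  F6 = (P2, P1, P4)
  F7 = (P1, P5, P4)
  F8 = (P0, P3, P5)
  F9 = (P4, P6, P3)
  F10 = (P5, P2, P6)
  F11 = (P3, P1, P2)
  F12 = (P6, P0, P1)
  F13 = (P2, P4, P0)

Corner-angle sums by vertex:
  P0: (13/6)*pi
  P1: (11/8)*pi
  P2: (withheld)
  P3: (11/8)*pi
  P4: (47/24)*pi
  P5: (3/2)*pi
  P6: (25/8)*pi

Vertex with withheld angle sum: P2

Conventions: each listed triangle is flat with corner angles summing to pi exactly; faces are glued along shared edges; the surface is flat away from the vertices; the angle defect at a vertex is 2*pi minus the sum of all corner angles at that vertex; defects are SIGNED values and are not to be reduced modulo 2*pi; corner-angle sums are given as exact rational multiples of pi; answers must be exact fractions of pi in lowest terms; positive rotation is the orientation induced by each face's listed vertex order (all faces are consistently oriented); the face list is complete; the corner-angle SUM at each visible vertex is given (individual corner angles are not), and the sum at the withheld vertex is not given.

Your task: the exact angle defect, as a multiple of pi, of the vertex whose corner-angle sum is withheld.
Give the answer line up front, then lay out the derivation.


Answer: defect(P2) = -pi/2

V = 7, E = 21, F = 14; chi = V - E + F = 0
Gauss-Bonnet: total defect = 2*pi*chi = 0; visible defects sum to pi/2


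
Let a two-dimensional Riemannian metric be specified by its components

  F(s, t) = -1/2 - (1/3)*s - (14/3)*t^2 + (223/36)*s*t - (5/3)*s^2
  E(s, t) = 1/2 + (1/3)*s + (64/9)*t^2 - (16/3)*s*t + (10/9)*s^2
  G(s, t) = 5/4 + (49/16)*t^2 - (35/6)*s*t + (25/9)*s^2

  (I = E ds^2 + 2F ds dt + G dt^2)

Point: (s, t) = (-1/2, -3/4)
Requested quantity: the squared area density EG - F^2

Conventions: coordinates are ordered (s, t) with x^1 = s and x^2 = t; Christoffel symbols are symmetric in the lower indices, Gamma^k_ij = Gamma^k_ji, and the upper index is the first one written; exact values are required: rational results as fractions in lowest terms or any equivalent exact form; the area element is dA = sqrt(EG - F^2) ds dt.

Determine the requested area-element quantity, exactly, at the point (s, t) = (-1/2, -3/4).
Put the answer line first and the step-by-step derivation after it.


Answer: EG - F^2 = 228637/82944

E = 47/18, F = -101/96, G = 3409/2304; EG - F^2 = 228637/82944


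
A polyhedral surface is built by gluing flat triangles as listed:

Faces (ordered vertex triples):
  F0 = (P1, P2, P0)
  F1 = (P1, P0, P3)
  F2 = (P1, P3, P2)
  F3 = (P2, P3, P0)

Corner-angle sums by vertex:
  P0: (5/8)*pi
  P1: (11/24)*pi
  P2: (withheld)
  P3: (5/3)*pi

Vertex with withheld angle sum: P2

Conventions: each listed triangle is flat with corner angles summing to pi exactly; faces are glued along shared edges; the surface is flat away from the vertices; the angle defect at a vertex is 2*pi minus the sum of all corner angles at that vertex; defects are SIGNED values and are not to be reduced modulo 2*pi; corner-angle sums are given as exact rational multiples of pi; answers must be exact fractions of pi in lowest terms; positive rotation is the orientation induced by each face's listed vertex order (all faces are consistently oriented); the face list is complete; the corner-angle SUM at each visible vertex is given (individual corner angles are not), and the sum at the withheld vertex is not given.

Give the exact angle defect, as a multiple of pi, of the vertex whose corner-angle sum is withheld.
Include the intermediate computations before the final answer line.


V = 4, E = 6, F = 4; chi = V - E + F = 2
Gauss-Bonnet: total defect = 2*pi*chi = 4*pi; visible defects sum to (13/4)*pi

Answer: defect(P2) = (3/4)*pi


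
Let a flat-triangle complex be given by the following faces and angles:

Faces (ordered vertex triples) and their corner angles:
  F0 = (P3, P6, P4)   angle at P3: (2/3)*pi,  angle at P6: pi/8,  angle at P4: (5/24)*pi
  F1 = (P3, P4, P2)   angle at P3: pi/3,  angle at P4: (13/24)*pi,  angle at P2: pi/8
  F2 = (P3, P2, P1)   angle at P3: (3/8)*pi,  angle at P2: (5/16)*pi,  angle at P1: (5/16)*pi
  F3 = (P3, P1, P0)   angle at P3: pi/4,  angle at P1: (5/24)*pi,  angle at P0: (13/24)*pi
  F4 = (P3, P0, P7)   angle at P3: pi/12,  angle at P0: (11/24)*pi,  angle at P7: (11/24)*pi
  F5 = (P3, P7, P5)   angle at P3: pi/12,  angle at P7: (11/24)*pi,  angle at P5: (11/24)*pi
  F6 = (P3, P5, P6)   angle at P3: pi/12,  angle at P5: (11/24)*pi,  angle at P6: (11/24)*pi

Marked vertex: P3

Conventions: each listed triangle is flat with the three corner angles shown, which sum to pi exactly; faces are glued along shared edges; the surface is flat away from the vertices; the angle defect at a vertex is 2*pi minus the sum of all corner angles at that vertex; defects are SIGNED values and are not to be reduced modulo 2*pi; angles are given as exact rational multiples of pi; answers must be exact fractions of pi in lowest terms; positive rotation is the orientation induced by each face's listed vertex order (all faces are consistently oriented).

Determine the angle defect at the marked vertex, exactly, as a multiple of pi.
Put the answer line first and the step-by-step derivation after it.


Answer: defect(P3) = pi/8

Sum of corner angles at P3: (15/8)*pi
defect = 2*pi - (15/8)*pi


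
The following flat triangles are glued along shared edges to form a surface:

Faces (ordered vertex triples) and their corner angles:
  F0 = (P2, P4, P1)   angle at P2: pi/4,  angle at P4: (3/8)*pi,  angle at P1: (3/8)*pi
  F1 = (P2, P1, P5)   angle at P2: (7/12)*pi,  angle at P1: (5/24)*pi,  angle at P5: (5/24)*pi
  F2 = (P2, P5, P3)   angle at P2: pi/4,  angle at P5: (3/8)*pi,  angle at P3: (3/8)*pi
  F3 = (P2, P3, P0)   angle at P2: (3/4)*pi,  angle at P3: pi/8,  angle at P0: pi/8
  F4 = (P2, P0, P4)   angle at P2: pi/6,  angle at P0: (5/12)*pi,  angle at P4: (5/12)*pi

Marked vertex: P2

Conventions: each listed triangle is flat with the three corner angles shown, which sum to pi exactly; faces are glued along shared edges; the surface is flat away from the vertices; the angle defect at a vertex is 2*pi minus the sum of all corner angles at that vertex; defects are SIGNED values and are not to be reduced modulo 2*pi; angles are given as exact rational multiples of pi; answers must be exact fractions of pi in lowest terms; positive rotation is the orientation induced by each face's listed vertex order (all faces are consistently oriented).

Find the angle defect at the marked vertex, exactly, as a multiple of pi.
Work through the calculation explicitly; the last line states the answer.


Sum of corner angles at P2: 2*pi
defect = 2*pi - 2*pi

Answer: defect(P2) = 0


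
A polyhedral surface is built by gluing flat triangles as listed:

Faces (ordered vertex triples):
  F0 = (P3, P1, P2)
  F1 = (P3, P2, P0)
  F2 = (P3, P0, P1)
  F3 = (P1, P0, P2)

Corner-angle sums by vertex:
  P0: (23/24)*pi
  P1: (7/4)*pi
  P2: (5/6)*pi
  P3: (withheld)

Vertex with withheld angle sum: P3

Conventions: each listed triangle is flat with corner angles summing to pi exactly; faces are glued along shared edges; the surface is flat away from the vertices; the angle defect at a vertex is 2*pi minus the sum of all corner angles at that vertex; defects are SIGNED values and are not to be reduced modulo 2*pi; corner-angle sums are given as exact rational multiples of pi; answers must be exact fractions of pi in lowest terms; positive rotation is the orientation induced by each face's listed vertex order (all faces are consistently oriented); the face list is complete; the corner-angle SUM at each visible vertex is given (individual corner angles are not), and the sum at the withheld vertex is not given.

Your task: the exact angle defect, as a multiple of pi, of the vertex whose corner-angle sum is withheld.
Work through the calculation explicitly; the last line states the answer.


V = 4, E = 6, F = 4; chi = V - E + F = 2
Gauss-Bonnet: total defect = 2*pi*chi = 4*pi; visible defects sum to (59/24)*pi

Answer: defect(P3) = (37/24)*pi


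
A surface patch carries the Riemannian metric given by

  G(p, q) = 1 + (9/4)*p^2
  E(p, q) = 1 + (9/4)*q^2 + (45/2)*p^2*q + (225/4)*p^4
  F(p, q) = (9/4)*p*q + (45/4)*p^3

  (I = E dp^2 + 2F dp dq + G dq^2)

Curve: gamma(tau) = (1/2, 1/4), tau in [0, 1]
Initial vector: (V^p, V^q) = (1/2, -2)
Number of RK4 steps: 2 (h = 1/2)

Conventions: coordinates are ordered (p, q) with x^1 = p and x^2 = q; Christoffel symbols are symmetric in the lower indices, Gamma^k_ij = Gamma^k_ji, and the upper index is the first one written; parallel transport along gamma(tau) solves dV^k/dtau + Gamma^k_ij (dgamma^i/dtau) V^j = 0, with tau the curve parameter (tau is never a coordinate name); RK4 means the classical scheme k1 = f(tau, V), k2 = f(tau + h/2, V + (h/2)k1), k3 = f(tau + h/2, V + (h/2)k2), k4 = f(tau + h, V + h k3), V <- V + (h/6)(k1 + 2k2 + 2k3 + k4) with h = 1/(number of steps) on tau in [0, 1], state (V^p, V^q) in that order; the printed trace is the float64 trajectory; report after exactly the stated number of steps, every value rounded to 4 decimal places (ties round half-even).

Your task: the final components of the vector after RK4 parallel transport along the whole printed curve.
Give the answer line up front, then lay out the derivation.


Answer: V^p = 0.5000, V^q = -2.0000

gamma'(tau) = (0, 0); f(tau, V)^k = -Gamma^k_ij(gamma(tau)) gamma'^i(tau) V^j; h = 1/2; intermediate values shown to 6 dp
curve data and Christoffel symbols at the stage parameters:
  tau = 0.000000: gamma = (0.500000, 0.250000), gamma' = (0.000000, 0.000000); Gamma_ppp = 2.547170, Gamma_ppq = 0.509434, Gamma_pqq = 0.000000, Gamma_qpp = 0.849057, Gamma_qpq = 0.169811, Gamma_qqq = 0.000000
  tau = 0.250000: gamma = (0.500000, 0.250000), gamma' = (0.000000, 0.000000); Gamma_ppp = 2.547170, Gamma_ppq = 0.509434, Gamma_pqq = 0.000000, Gamma_qpp = 0.849057, Gamma_qpq = 0.169811, Gamma_qqq = 0.000000
  tau = 0.500000: gamma = (0.500000, 0.250000), gamma' = (0.000000, 0.000000); Gamma_ppp = 2.547170, Gamma_ppq = 0.509434, Gamma_pqq = 0.000000, Gamma_qpp = 0.849057, Gamma_qpq = 0.169811, Gamma_qqq = 0.000000
  tau = 0.750000: gamma = (0.500000, 0.250000), gamma' = (0.000000, 0.000000); Gamma_ppp = 2.547170, Gamma_ppq = 0.509434, Gamma_pqq = 0.000000, Gamma_qpp = 0.849057, Gamma_qpq = 0.169811, Gamma_qqq = 0.000000
  tau = 1.000000: gamma = (0.500000, 0.250000), gamma' = (0.000000, 0.000000); Gamma_ppp = 2.547170, Gamma_ppq = 0.509434, Gamma_pqq = 0.000000, Gamma_qpp = 0.849057, Gamma_qpq = 0.169811, Gamma_qqq = 0.000000
step 0: V^p = 0.5000, V^q = -2.0000
step 1: k1 = (0.000000, 0.000000), k2 = (0.000000, 0.000000), k3 = (0.000000, 0.000000), k4 = (0.000000, 0.000000); V <- V + (h/6)(k1 + 2k2 + 2k3 + k4): V^p = 0.5000, V^q = -2.0000
step 2: k1 = (0.000000, 0.000000), k2 = (0.000000, 0.000000), k3 = (0.000000, 0.000000), k4 = (0.000000, 0.000000); V <- V + (h/6)(k1 + 2k2 + 2k3 + k4): V^p = 0.5000, V^q = -2.0000


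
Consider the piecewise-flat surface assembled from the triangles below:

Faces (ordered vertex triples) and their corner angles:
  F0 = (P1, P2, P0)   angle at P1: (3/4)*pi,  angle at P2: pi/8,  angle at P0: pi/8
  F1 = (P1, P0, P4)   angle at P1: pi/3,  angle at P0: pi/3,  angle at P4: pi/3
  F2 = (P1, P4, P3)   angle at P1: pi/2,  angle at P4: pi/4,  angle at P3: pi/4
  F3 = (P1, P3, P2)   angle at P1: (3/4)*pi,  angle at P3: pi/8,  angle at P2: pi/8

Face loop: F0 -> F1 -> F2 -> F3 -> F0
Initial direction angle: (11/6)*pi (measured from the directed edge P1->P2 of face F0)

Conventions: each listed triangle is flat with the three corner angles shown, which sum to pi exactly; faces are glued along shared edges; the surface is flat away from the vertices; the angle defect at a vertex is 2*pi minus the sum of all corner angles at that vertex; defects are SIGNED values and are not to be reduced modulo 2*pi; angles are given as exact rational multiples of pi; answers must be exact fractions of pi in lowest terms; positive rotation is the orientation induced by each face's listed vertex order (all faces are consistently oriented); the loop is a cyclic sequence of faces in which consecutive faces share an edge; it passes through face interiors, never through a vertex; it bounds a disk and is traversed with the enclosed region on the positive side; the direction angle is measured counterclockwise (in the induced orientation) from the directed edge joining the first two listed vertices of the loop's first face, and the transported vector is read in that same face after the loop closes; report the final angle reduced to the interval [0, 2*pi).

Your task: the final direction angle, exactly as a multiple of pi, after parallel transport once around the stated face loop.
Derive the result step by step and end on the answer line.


enclosed vertex P1: corner angles sum to (7/3)*pi, defect = 2*pi - (7/3)*pi = -pi/3
the final direction is the initial angle plus the enclosed defects, taken mod 2*pi in the induced orientation
final angle = (11/6)*pi - pi/3 = (3/2)*pi (mod 2*pi)

Answer: final direction angle = (3/2)*pi


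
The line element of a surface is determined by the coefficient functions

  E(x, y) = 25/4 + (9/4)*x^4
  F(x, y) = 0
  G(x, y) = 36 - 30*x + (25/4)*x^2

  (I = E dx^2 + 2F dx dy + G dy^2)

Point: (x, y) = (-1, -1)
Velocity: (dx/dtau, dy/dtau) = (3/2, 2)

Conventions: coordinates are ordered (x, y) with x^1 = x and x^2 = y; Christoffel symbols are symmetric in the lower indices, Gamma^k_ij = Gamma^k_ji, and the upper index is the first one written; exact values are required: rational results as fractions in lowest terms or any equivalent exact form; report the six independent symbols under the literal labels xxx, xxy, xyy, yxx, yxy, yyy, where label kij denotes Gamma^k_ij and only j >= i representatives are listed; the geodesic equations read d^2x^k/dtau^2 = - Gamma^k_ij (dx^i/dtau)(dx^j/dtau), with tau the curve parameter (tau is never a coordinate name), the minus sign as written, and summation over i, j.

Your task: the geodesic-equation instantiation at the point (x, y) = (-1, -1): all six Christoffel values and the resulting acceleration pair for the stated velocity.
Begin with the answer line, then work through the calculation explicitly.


Answer: Gamma_xxx = -9/17, Gamma_xxy = 0, Gamma_xyy = 5/2, Gamma_yxx = 0, Gamma_yxy = -5/17, Gamma_yyy = 0; accelerations (d^2x/dtau^2, d^2y/dtau^2) = (-599/68, 30/17)

E = 17/2, F = 0, G = 289/4 at the point
E_x = -9, E_y = 0, F_x = 0, F_y = 0, G_x = -85/2, G_y = 0
EG - F^2 = 4913/8;  g^inv = (8/4913) * [[289/4, 0], [0, 17/2]]
first-kind symbols [ij,l] = (1/2)(d_i g_jl + d_j g_il - d_l g_ij): [xx,x] = E_x/2 = -9/2, [xx,y] = F_x - E_y/2 = 0, [xy,x] = E_y/2 = 0, [xy,y] = G_x/2 = -85/4, [yy,x] = F_y - G_x/2 = 85/4, [yy,y] = G_y/2 = 0
Gamma^x_ij = (G*[ij,x] - F*[ij,y])/(EG - F^2), Gamma^y_ij = (E*[ij,y] - F*[ij,x])/(EG - F^2)
Gamma_xxx = -9/17, Gamma_xxy = 0, Gamma_xyy = 5/2, Gamma_yxx = 0, Gamma_yxy = -5/17, Gamma_yyy = 0
d^2x/dtau^2 = -(Gamma_xxx*(3/2)^2 + 2*Gamma_xxy*(3/2)*(2) + Gamma_xyy*(2)^2) = -599/68
d^2y/dtau^2 = -(Gamma_yxx*(3/2)^2 + 2*Gamma_yxy*(3/2)*(2) + Gamma_yyy*(2)^2) = 30/17


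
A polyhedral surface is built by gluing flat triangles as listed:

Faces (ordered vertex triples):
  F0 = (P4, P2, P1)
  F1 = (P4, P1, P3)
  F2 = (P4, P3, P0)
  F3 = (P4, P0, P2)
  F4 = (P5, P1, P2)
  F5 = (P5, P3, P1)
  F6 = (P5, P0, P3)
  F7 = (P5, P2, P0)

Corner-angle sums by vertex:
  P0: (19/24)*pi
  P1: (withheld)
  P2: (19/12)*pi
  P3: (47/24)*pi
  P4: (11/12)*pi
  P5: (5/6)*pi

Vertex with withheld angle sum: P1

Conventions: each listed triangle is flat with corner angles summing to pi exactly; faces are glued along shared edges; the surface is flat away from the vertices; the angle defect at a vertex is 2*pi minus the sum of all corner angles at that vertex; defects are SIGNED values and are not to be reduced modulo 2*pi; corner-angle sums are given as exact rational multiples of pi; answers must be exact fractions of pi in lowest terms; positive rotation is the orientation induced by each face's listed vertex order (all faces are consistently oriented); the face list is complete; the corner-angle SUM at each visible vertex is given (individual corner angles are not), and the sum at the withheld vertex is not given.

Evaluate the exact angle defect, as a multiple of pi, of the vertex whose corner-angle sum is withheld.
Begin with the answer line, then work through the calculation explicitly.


Answer: defect(P1) = pi/12

V = 6, E = 12, F = 8; chi = V - E + F = 2
Gauss-Bonnet: total defect = 2*pi*chi = 4*pi; visible defects sum to (47/12)*pi
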